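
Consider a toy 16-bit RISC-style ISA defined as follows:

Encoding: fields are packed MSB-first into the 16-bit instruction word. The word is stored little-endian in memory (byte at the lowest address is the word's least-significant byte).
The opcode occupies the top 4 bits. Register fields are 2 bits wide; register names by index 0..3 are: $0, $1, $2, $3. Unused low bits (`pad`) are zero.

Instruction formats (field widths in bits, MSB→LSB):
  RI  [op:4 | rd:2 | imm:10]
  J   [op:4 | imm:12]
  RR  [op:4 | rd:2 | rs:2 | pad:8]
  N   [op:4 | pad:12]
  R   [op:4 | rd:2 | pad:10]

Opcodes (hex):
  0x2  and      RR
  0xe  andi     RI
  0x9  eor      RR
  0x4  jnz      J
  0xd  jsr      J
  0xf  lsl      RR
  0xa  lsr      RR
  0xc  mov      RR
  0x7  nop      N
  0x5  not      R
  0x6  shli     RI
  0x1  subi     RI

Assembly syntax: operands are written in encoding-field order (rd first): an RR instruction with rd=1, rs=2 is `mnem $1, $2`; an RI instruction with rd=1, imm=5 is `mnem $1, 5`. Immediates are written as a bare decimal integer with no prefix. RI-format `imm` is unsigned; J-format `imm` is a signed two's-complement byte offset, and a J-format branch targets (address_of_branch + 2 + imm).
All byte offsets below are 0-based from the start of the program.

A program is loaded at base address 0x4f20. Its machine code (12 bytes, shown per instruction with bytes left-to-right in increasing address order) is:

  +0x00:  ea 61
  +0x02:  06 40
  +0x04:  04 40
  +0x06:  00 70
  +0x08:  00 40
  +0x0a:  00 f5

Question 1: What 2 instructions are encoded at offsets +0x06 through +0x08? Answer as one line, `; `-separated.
nop; jnz 0

[06] 00 70 → 0x7000
  op=0x7000>>12=0x7 ⇒ nop (N)
[08] 00 40 → 0x4000
  op=0x4000>>12=0x4 ⇒ jnz (J)
  [11:0] imm=0 = 0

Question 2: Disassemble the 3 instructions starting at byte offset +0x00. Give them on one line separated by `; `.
@+00  little-endian(ea 61) = 0x61ea
  op=0x61ea>>12=0x6 ⇒ shli (RI)
  rd@[11:10]=0x0 ⇒ $0
  imm@[9:0]=0x1ea ⇒ 490
@+02  little-endian(06 40) = 0x4006
  op=0x4006>>12=0x4 ⇒ jnz (J)
  imm@[11:0]=0x6 ⇒ 6
@+04  little-endian(04 40) = 0x4004
  op=0x4004>>12=0x4 ⇒ jnz (J)
  imm@[11:0]=0x4 ⇒ 4

shli $0, 490; jnz 6; jnz 4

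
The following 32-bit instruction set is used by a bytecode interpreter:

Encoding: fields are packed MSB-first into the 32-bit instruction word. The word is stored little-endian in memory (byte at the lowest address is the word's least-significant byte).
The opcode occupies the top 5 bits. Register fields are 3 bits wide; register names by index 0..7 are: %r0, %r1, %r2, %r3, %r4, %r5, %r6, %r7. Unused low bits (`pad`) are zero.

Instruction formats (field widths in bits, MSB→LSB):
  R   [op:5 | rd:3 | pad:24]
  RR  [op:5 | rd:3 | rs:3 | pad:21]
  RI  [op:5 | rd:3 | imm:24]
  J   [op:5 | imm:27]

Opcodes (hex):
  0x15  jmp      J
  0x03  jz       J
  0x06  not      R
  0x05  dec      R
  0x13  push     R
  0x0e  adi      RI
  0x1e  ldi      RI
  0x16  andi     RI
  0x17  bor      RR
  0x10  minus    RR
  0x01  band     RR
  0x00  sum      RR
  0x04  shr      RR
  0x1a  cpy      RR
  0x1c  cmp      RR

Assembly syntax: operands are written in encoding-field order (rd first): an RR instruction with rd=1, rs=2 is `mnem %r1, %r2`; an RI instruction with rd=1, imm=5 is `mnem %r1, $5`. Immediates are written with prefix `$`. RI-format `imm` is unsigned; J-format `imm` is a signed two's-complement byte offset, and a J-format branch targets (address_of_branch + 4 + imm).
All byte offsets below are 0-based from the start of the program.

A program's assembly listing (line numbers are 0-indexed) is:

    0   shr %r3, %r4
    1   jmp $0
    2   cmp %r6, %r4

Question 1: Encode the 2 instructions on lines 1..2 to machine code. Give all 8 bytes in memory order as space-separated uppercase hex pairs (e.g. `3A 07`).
line 1 (jmp): pack op=0x15:5|imm=0:27 = 0xa8000000; little→ 00 00 00 a8
line 2 (cmp): pack op=0x1c:5|rd=6:3|rs=4:3|pad=0:21 = 0xe6800000; little→ 00 00 80 e6

00 00 00 A8 00 00 80 E6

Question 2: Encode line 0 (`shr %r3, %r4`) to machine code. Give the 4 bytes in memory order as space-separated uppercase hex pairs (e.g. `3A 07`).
00 00 80 23

L0: shr op=0x4:5|rd=3:3|rs=4:3|pad=0:21 ⇒ 0x23800000 ⇒ little 00 00 80 23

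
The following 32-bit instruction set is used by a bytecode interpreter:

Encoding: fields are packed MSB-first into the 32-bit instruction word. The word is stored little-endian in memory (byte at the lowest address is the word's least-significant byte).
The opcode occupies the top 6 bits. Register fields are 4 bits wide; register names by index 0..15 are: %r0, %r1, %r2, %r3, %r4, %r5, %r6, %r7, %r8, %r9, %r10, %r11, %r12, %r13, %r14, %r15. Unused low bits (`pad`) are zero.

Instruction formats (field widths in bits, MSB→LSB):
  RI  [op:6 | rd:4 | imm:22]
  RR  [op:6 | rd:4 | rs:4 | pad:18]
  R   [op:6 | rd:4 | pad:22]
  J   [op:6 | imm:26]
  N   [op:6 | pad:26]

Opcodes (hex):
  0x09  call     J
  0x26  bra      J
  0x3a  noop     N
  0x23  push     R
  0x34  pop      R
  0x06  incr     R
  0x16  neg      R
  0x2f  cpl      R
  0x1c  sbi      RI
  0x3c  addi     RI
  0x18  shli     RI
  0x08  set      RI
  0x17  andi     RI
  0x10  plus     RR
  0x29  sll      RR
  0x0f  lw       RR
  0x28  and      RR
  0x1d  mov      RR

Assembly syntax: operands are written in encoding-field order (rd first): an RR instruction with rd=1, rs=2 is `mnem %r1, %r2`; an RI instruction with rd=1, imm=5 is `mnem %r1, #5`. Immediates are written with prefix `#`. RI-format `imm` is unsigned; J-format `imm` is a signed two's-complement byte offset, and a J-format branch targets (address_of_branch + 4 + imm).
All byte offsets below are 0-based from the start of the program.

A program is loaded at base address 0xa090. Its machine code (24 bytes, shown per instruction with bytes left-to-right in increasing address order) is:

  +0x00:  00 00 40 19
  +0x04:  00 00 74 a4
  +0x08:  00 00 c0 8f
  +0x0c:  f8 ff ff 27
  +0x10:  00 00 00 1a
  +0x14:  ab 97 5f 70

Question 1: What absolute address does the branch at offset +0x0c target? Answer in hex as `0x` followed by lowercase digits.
off 0x0c: read f8 ff ff 27 as little → 0x27fffff8
  top 6b → 0x9 → call [J]
  imm@[25:0]=0x3fffff8 (s26→-8) ⇒ #-8
  target = base 0xa090 + off 0x0c + 4 + imm -8 = 0xa098

0xa098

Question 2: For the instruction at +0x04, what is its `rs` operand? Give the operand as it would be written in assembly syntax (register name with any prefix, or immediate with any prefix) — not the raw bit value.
%r13

[04] 00 00 74 a4 → 0xa4740000
  top 6b → 0x29 → sll [RR]
  [25:22] rd=1 = %r1
  [21:18] rs=13 = %r13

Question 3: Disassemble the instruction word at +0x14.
sbi %r1, #2070443

off 0x14: read ab 97 5f 70 as little → 0x705f97ab
  top 6b → 0x1c → sbi [RI]
  rd: (w>>22)&0xf=0x1 → %r1
  imm: (w>>0)&0x3fffff=0x1f97ab → #2070443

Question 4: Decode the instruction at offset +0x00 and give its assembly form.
+0x00: 00 00 40 19 ⇒ word 0x19400000 (little)
  top 6b → 0x6 → incr [R]
  rd@[25:22]=0x5 ⇒ %r5

incr %r5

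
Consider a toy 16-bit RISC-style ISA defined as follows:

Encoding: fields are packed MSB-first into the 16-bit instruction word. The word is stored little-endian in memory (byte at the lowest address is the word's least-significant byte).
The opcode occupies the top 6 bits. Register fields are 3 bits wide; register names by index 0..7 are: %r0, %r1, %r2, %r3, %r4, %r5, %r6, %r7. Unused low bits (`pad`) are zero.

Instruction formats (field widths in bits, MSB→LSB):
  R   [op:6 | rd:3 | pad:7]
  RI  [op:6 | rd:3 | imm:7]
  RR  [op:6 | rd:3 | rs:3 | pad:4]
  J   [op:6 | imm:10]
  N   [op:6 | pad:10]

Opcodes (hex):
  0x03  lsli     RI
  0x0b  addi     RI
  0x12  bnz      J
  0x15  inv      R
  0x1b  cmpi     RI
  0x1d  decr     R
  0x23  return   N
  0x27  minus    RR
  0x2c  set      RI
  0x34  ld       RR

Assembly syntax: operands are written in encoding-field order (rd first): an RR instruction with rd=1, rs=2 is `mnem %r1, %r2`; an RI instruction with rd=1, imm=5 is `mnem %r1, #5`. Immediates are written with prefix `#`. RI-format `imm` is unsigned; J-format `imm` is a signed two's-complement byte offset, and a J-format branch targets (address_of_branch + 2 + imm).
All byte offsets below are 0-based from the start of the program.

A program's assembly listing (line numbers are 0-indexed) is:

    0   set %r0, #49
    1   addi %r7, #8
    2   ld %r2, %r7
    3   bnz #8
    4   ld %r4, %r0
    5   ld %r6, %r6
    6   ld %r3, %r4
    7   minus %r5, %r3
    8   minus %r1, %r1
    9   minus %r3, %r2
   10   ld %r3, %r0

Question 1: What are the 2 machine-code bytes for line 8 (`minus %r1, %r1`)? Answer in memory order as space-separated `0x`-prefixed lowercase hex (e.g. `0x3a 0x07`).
0x90 0x9c

line 8 (minus): pack op=0x27:6|rd=1:3|rs=1:3|pad=0:4 = 0x9c90; little→ 90 9c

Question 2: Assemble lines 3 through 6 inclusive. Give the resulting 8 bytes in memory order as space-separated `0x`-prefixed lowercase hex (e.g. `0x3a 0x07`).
0x08 0x48 0x00 0xd2 0x60 0xd3 0xc0 0xd1

line 3 (bnz): pack op=0x12:6|imm=8:10 = 0x4808; little→ 08 48
line 4 (ld): pack op=0x34:6|rd=4:3|rs=0:3|pad=0:4 = 0xd200; little→ 00 d2
line 5 (ld): pack op=0x34:6|rd=6:3|rs=6:3|pad=0:4 = 0xd360; little→ 60 d3
line 6 (ld): pack op=0x34:6|rd=3:3|rs=4:3|pad=0:4 = 0xd1c0; little→ c0 d1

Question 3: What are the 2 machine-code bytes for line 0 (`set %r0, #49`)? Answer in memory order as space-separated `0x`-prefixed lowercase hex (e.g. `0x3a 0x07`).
0. set fields op=0x2c:6|rd=0:3|imm=49:7 → word b031h → 31 b0

0x31 0xb0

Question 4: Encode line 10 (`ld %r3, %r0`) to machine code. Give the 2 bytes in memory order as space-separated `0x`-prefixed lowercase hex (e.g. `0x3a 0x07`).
0x80 0xd1

line 10 (ld): pack op=0x34:6|rd=3:3|rs=0:3|pad=0:4 = 0xd180; little→ 80 d1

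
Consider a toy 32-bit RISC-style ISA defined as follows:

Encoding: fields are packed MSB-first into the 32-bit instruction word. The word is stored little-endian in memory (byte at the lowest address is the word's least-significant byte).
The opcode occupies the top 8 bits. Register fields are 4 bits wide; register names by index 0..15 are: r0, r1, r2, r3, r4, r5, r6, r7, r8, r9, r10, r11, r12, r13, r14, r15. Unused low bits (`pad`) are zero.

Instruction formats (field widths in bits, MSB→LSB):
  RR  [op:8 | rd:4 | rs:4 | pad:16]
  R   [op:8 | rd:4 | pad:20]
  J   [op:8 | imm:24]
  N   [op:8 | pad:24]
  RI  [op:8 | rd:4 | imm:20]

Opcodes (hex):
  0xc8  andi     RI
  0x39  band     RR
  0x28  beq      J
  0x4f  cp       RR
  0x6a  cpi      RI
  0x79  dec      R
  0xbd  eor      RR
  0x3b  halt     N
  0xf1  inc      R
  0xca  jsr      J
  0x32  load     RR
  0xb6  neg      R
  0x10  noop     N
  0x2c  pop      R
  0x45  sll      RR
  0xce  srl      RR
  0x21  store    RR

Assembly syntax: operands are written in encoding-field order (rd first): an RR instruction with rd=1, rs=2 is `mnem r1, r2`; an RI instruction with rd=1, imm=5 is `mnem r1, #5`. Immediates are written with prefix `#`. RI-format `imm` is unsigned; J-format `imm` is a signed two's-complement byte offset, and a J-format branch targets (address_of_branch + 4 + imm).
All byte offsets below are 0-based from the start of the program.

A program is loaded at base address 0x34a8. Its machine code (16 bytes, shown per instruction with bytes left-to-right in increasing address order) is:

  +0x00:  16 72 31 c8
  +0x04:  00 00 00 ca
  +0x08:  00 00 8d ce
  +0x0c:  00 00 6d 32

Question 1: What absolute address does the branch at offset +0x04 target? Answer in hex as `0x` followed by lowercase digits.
0x34b0

off 0x04: read 00 00 00 ca as little → 0xca000000
  op=0xca000000>>24=0xca ⇒ jsr (J)
  [23:0] imm=0 = #0
  target = base 0x34a8 + off 0x04 + 4 + imm 0 = 0x34b0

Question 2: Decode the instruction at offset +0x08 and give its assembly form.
srl r8, r13

[08] 00 00 8d ce → 0xce8d0000
  top 8b → 0xce → srl [RR]
  rd@[23:20]=0x8 ⇒ r8
  rs@[19:16]=0xd ⇒ r13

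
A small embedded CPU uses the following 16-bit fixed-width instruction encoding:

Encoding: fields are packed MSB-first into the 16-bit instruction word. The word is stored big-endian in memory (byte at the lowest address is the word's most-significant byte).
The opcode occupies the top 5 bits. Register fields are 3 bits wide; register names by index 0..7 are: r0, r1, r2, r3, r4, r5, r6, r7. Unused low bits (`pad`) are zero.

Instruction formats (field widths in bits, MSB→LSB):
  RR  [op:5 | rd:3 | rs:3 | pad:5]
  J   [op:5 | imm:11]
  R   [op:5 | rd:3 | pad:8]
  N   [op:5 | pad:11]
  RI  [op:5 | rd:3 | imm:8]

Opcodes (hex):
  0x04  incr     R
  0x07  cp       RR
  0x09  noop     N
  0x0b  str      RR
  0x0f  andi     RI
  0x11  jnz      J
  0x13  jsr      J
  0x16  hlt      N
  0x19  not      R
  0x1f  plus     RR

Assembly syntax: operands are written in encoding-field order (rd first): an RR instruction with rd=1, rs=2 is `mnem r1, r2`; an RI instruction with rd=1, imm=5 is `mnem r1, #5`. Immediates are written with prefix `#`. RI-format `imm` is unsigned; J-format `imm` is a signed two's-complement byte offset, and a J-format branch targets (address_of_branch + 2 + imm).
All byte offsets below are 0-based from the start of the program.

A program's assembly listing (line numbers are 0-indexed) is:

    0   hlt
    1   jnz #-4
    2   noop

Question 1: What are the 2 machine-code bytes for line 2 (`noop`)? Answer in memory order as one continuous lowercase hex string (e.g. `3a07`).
2. noop fields op=0x9:5|pad=0:11 → word 4800h → 48 00

4800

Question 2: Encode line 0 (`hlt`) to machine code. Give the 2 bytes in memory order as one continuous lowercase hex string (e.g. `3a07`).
0. hlt fields op=0x16:5|pad=0:11 → word b000h → b0 00

b000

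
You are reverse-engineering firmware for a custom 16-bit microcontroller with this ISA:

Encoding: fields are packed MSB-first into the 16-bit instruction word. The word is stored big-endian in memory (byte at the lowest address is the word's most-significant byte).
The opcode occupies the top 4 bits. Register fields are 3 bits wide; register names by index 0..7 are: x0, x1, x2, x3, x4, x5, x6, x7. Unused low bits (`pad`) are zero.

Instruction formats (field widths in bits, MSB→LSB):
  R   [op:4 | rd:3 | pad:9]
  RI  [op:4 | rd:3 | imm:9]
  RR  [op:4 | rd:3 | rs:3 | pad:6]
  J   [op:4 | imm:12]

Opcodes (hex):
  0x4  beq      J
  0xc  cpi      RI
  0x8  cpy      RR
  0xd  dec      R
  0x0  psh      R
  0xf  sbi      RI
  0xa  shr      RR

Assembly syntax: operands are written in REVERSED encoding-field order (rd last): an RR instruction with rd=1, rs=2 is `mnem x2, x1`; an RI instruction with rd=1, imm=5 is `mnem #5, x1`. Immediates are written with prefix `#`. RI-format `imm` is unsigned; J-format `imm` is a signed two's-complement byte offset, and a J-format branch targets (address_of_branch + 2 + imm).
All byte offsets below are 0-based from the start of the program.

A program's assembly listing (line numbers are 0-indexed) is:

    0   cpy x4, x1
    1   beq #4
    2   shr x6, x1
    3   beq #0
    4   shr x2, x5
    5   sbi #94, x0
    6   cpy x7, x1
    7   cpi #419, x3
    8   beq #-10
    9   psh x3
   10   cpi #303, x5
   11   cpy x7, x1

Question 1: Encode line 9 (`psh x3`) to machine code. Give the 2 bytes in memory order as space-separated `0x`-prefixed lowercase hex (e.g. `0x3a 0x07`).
0x06 0x00

9. psh fields op=0x0:4|rd=3:3|pad=0:9 → word 0600h → 06 00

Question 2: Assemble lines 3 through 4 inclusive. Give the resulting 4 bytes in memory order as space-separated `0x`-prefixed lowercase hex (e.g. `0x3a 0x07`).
L3: beq op=0x4:4|imm=0:12 ⇒ 0x4000 ⇒ big 40 00
L4: shr op=0xa:4|rd=5:3|rs=2:3|pad=0:6 ⇒ 0xaa80 ⇒ big aa 80

0x40 0x00 0xaa 0x80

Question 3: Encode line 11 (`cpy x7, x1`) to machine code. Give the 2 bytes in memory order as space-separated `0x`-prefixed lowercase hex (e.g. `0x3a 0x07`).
11. cpy fields op=0x8:4|rd=1:3|rs=7:3|pad=0:6 → word 83c0h → 83 c0

0x83 0xc0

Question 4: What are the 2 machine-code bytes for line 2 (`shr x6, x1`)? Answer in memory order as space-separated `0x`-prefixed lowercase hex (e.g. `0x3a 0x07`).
0xa3 0x80

line 2 (shr): pack op=0xa:4|rd=1:3|rs=6:3|pad=0:6 = 0xa380; big→ a3 80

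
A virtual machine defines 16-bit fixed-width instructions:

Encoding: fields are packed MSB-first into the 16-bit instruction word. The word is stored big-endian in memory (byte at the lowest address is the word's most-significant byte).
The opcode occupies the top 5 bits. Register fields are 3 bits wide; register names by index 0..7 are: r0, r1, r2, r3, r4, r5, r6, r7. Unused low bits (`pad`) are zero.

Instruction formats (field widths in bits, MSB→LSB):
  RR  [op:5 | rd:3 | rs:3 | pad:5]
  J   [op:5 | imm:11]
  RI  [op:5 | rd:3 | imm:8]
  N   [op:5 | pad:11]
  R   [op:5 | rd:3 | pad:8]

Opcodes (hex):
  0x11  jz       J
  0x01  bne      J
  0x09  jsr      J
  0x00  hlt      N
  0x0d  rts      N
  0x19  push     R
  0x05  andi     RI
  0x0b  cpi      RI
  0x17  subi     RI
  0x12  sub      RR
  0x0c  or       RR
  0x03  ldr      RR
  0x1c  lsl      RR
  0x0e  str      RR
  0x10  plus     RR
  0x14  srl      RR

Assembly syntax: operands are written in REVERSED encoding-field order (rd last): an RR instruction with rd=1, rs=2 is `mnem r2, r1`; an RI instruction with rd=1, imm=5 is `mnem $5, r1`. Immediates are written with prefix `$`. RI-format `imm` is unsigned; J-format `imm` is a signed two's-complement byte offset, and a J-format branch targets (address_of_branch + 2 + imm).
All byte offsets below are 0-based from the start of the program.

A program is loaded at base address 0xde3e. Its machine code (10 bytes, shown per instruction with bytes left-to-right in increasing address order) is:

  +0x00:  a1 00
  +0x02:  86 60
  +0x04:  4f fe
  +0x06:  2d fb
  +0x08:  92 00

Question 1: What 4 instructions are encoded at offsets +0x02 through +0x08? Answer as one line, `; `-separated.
plus r3, r6; jsr $-2; andi $251, r5; sub r0, r2

+0x02: 86 60 ⇒ word 0x8660 (big)
  top 5b → 0x10 → plus [RR]
  rd: (w>>8)&0x7=0x6 → r6
  rs: (w>>5)&0x7=0x3 → r3
+0x04: 4f fe ⇒ word 0x4ffe (big)
  top 5b → 0x9 → jsr [J]
  imm: (w>>0)&0x7ff=0x7fe (s11→-2) → $-2
+0x06: 2d fb ⇒ word 0x2dfb (big)
  top 5b → 0x5 → andi [RI]
  rd: (w>>8)&0x7=0x5 → r5
  imm: (w>>0)&0xff=0xfb → $251
+0x08: 92 00 ⇒ word 0x9200 (big)
  top 5b → 0x12 → sub [RR]
  rd: (w>>8)&0x7=0x2 → r2
  rs: (w>>5)&0x7=0x0 → r0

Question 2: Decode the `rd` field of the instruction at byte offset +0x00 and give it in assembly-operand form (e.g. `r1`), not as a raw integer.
r1

off 0x00: read a1 00 as big → 0xa100
  op=0xa100>>11=0x14 ⇒ srl (RR)
  [10:8] rd=1 = r1
  [7:5] rs=0 = r0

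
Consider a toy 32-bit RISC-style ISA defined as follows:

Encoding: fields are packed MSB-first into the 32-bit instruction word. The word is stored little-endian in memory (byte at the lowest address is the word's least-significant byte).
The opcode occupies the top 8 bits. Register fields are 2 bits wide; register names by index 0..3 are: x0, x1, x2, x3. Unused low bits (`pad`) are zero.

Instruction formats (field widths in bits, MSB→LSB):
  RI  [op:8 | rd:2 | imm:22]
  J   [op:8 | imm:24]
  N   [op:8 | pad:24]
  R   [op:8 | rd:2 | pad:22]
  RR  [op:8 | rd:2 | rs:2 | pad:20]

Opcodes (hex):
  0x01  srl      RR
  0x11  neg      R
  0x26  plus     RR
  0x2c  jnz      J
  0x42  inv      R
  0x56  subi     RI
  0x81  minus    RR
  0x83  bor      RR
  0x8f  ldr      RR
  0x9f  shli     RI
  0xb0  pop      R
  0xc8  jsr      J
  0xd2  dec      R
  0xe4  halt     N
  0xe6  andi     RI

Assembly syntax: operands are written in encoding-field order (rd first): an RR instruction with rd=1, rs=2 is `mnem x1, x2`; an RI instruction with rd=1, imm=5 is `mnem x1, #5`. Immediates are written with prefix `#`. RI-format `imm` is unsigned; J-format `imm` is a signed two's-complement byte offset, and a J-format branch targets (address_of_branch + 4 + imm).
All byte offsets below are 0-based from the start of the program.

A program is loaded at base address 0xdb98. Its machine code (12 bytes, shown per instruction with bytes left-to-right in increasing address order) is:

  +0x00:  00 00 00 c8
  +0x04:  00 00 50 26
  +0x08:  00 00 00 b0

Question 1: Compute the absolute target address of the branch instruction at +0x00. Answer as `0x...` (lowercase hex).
[00] 00 00 00 c8 → 0xc8000000
  top 8b → 0xc8 → jsr [J]
  imm: (w>>0)&0xffffff=0x0 → #0
  target = base 0xdb98 + off 0x00 + 4 + imm 0 = 0xdb9c

0xdb9c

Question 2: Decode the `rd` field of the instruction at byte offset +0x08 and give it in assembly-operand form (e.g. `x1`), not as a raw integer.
+0x08: 00 00 00 b0 ⇒ word 0xb0000000 (little)
  opcode bits[31:24]=0xb0: pop/R
  [23:22] rd=0 = x0

x0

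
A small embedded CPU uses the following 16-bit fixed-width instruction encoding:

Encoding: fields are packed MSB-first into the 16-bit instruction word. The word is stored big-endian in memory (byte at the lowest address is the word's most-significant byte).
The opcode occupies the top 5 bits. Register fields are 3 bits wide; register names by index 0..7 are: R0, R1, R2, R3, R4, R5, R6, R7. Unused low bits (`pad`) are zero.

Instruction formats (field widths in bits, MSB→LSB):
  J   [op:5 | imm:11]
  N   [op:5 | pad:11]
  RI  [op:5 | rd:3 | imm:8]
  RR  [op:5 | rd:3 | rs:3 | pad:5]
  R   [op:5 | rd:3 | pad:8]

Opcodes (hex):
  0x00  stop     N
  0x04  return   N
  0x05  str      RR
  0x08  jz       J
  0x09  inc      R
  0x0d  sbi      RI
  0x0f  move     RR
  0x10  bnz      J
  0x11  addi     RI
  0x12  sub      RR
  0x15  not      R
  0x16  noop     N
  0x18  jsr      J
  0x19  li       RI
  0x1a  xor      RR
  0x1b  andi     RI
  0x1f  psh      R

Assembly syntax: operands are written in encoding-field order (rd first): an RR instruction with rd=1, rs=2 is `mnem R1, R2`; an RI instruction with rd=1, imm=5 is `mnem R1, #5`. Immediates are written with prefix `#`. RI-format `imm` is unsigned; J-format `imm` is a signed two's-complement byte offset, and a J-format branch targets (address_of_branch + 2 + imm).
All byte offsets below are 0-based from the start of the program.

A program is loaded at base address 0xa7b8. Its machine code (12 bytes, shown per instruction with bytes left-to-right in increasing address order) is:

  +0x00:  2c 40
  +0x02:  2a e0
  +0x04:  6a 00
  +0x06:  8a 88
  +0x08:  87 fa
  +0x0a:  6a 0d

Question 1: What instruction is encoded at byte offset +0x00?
+0x00: 2c 40 ⇒ word 0x2c40 (big)
  opcode bits[15:11]=0x5: str/RR
  rd: (w>>8)&0x7=0x4 → R4
  rs: (w>>5)&0x7=0x2 → R2

str R4, R2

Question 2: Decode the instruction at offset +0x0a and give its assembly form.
sbi R2, #13

[0a] 6a 0d → 0x6a0d
  top 5b → 0xd → sbi [RI]
  [10:8] rd=2 = R2
  [7:0] imm=13 = #13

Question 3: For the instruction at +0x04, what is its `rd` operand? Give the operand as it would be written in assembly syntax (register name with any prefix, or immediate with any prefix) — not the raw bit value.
R2

@+04  big-endian(6a 00) = 0x6a00
  top 5b → 0xd → sbi [RI]
  [10:8] rd=2 = R2
  [7:0] imm=0 = #0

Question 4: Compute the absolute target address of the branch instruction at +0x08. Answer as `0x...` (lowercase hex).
[08] 87 fa → 0x87fa
  top 5b → 0x10 → bnz [J]
  imm@[10:0]=0x7fa (s11→-6) ⇒ #-6
  target = base 0xa7b8 + off 0x08 + 2 + imm -6 = 0xa7bc

0xa7bc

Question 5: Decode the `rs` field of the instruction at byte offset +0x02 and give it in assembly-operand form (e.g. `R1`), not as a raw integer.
off 0x02: read 2a e0 as big → 0x2ae0
  top 5b → 0x5 → str [RR]
  rd@[10:8]=0x2 ⇒ R2
  rs@[7:5]=0x7 ⇒ R7

R7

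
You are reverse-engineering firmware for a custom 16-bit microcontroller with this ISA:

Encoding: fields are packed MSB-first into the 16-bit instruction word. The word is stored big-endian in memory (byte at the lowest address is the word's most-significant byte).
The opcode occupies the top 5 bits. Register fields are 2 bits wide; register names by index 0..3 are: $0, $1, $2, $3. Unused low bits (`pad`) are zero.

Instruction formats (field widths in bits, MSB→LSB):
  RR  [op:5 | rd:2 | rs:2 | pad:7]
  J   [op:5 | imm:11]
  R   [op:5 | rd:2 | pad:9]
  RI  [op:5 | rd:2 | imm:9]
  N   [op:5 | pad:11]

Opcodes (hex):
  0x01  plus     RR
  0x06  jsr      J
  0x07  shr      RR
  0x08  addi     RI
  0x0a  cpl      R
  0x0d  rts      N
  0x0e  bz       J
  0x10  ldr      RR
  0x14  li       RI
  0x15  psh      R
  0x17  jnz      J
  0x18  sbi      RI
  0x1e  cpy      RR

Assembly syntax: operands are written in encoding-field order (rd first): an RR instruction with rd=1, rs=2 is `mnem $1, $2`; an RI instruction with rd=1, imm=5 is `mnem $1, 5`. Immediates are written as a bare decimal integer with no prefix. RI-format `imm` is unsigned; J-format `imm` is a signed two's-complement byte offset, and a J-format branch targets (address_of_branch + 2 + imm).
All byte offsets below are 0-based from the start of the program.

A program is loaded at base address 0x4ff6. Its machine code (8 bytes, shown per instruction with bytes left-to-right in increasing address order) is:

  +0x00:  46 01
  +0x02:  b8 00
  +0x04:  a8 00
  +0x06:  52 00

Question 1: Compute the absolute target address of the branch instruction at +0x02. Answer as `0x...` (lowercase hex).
@+02  big-endian(b8 00) = 0xb800
  top 5b → 0x17 → jnz [J]
  imm@[10:0]=0x0 ⇒ 0
  target = base 0x4ff6 + off 0x02 + 2 + imm 0 = 0x4ffa

0x4ffa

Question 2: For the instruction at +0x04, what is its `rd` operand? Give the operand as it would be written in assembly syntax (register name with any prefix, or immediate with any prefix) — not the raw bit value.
$0

off 0x04: read a8 00 as big → 0xa800
  top 5b → 0x15 → psh [R]
  rd@[10:9]=0x0 ⇒ $0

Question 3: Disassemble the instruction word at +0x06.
off 0x06: read 52 00 as big → 0x5200
  top 5b → 0xa → cpl [R]
  rd@[10:9]=0x1 ⇒ $1

cpl $1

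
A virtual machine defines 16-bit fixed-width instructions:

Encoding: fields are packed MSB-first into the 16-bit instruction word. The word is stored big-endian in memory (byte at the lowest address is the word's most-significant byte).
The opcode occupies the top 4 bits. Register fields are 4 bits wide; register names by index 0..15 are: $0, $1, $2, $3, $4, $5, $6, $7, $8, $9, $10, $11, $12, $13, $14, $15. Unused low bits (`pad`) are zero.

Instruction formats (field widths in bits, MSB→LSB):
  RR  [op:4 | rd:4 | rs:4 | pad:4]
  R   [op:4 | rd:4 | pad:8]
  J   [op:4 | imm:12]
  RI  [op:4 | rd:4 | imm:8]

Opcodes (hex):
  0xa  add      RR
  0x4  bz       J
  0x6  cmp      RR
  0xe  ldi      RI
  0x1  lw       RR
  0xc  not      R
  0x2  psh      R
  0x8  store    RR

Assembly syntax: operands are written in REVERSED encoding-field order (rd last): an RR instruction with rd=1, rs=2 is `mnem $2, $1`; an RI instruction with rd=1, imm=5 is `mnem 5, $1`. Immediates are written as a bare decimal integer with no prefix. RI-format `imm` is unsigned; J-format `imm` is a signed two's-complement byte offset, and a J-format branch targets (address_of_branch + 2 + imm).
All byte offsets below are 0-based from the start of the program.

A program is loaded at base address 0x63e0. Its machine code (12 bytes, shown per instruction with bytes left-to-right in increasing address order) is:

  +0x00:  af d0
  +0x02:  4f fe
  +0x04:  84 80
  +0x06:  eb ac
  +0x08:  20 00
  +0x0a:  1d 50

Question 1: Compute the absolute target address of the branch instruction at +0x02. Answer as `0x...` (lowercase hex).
0x63e2

[02] 4f fe → 0x4ffe
  op=0x4ffe>>12=0x4 ⇒ bz (J)
  [11:0] imm=4094 (s12→-2) = -2
  target = base 0x63e0 + off 0x02 + 2 + imm -2 = 0x63e2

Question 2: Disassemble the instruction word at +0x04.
off 0x04: read 84 80 as big → 0x8480
  op=0x8480>>12=0x8 ⇒ store (RR)
  rd@[11:8]=0x4 ⇒ $4
  rs@[7:4]=0x8 ⇒ $8

store $8, $4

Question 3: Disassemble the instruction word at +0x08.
psh $0

[08] 20 00 → 0x2000
  op=0x2000>>12=0x2 ⇒ psh (R)
  rd: (w>>8)&0xf=0x0 → $0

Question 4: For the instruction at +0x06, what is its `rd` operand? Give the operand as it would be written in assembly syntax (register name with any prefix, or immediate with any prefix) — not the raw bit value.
$11

off 0x06: read eb ac as big → 0xebac
  opcode bits[15:12]=0xe: ldi/RI
  rd@[11:8]=0xb ⇒ $11
  imm@[7:0]=0xac ⇒ 172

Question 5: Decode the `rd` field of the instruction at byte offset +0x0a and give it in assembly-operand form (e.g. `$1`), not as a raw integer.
$13

@+0a  big-endian(1d 50) = 0x1d50
  opcode bits[15:12]=0x1: lw/RR
  rd: (w>>8)&0xf=0xd → $13
  rs: (w>>4)&0xf=0x5 → $5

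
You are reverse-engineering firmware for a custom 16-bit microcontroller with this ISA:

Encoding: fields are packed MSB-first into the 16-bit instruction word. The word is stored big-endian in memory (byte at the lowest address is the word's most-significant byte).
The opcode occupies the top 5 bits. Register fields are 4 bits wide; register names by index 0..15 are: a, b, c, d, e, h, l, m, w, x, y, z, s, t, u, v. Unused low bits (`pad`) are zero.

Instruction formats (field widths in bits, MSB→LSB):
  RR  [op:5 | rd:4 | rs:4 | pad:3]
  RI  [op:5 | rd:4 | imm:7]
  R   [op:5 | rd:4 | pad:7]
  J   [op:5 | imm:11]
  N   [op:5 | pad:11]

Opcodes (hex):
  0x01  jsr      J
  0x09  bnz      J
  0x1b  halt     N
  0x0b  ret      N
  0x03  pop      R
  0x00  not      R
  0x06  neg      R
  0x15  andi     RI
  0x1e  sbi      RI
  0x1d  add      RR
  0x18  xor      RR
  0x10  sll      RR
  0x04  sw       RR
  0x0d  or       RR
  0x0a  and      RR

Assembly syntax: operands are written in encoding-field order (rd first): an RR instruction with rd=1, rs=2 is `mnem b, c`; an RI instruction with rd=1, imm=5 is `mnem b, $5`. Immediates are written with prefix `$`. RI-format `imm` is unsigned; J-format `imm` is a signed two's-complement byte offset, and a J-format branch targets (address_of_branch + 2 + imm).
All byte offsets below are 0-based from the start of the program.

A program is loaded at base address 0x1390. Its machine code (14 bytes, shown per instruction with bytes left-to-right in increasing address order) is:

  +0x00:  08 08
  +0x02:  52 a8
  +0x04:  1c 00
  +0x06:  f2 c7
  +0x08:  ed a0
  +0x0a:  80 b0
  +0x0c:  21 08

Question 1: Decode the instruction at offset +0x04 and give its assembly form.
off 0x04: read 1c 00 as big → 0x1c00
  opcode bits[15:11]=0x3: pop/R
  [10:7] rd=8 = w

pop w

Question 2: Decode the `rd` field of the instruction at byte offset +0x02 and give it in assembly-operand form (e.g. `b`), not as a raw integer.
off 0x02: read 52 a8 as big → 0x52a8
  opcode bits[15:11]=0xa: and/RR
  [10:7] rd=5 = h
  [6:3] rs=5 = h

h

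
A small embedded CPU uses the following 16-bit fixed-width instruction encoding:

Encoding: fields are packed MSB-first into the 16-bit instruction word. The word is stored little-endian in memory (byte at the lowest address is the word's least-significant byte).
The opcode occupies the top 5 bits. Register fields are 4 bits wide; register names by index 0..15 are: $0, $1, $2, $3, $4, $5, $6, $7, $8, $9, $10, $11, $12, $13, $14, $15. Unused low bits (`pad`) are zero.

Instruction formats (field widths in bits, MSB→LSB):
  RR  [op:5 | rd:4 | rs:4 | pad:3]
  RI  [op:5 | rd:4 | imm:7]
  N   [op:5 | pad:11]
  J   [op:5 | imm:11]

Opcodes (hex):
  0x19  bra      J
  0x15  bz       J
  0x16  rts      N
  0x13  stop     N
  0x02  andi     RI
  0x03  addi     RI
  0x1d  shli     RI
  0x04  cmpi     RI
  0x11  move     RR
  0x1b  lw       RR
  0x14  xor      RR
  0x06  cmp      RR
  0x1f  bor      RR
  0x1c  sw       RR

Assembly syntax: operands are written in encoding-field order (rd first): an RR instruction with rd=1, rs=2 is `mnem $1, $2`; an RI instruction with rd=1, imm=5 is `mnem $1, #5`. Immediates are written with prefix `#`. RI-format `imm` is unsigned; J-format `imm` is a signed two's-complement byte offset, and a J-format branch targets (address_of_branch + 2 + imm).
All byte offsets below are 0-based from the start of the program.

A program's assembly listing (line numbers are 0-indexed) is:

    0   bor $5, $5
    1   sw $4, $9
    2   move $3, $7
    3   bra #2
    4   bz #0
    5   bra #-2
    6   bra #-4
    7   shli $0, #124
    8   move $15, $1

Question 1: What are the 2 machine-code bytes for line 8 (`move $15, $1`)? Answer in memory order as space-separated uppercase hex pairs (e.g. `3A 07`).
88 8F

L8: move op=0x11:5|rd=15:4|rs=1:4|pad=0:3 ⇒ 0x8f88 ⇒ little 88 8f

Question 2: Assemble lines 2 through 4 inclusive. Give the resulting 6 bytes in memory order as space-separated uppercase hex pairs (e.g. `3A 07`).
B8 89 02 C8 00 A8

L2: move op=0x11:5|rd=3:4|rs=7:4|pad=0:3 ⇒ 0x89b8 ⇒ little b8 89
L3: bra op=0x19:5|imm=2:11 ⇒ 0xc802 ⇒ little 02 c8
L4: bz op=0x15:5|imm=0:11 ⇒ 0xa800 ⇒ little 00 a8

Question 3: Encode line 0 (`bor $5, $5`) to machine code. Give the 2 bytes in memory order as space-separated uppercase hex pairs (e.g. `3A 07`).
A8 FA

line 0 (bor): pack op=0x1f:5|rd=5:4|rs=5:4|pad=0:3 = 0xfaa8; little→ a8 fa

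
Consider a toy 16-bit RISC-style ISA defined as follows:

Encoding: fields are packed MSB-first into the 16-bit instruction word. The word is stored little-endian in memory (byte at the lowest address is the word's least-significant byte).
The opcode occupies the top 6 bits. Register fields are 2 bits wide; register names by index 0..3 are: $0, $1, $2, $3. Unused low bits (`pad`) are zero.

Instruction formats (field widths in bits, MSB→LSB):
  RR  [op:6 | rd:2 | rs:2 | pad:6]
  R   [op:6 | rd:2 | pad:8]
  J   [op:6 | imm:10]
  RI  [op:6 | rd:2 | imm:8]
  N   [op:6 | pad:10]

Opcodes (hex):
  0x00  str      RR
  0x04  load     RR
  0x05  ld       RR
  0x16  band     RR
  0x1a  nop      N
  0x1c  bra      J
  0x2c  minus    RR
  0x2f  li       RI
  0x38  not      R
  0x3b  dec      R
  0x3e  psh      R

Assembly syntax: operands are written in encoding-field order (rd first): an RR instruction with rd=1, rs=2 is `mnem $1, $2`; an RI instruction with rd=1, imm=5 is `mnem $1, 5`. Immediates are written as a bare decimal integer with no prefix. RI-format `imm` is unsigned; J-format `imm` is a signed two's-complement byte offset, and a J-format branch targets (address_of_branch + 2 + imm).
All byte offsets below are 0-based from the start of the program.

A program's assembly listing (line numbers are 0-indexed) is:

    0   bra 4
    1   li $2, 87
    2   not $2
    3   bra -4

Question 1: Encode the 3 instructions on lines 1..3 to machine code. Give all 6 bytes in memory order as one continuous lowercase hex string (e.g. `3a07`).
L1: li op=0x2f:6|rd=2:2|imm=87:8 ⇒ 0xbe57 ⇒ little 57 be
L2: not op=0x38:6|rd=2:2|pad=0:8 ⇒ 0xe200 ⇒ little 00 e2
L3: bra op=0x1c:6|imm=-4:10 ⇒ 0x73fc ⇒ little fc 73

57be00e2fc73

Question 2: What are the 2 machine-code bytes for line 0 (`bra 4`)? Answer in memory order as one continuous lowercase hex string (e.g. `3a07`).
0. bra fields op=0x1c:6|imm=4:10 → word 7004h → 04 70

0470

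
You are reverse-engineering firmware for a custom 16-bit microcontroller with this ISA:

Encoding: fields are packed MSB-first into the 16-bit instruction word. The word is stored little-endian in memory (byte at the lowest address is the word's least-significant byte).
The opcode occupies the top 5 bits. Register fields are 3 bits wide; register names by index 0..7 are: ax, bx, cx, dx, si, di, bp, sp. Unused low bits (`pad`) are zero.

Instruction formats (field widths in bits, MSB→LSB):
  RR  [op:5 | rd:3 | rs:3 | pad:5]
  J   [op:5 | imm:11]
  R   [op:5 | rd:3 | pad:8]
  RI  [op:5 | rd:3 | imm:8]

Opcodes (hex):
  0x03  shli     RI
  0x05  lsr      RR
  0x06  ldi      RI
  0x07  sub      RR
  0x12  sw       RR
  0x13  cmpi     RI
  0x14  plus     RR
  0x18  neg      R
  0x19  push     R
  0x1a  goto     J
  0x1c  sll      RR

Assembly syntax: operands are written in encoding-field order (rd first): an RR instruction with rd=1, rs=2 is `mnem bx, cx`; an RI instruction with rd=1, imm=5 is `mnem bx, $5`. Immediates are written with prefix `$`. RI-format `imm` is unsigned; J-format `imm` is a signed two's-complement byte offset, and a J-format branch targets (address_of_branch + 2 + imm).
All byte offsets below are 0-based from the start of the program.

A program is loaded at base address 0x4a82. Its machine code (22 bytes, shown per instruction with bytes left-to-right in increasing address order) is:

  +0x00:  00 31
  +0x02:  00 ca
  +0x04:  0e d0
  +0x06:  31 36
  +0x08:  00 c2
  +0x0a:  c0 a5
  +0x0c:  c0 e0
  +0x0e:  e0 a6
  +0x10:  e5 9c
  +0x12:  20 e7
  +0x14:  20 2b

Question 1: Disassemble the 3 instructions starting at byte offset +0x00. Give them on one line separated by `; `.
ldi bx, $0; push cx; goto $14

off 0x00: read 00 31 as little → 0x3100
  opcode bits[15:11]=0x6: ldi/RI
  rd: (w>>8)&0x7=0x1 → bx
  imm: (w>>0)&0xff=0x0 → $0
off 0x02: read 00 ca as little → 0xca00
  opcode bits[15:11]=0x19: push/R
  rd: (w>>8)&0x7=0x2 → cx
off 0x04: read 0e d0 as little → 0xd00e
  opcode bits[15:11]=0x1a: goto/J
  imm: (w>>0)&0x7ff=0xe → $14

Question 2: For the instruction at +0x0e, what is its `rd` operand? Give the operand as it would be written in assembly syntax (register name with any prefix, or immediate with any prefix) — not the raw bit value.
off 0x0e: read e0 a6 as little → 0xa6e0
  op=0xa6e0>>11=0x14 ⇒ plus (RR)
  rd: (w>>8)&0x7=0x6 → bp
  rs: (w>>5)&0x7=0x7 → sp

bp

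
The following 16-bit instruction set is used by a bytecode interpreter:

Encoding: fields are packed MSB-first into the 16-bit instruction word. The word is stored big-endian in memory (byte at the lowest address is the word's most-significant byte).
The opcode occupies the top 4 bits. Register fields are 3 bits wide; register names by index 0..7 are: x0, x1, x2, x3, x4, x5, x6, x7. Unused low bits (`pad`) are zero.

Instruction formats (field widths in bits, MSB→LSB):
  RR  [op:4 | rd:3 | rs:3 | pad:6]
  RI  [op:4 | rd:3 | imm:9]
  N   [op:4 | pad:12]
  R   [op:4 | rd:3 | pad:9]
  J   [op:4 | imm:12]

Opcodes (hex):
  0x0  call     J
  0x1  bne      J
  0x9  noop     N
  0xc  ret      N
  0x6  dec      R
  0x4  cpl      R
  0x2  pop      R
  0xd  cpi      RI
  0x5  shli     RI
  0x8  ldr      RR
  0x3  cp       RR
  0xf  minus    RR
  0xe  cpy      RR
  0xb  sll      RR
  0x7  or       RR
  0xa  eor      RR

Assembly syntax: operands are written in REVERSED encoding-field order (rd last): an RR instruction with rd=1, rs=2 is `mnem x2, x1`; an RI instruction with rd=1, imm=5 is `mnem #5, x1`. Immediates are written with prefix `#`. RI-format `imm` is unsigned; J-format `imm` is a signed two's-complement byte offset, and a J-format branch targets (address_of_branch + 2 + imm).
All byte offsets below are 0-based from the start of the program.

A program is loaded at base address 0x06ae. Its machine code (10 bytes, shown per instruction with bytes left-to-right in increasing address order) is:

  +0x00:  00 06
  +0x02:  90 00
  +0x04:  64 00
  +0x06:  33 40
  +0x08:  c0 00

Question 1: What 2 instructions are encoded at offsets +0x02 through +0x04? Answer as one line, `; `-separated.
off 0x02: read 90 00 as big → 0x9000
  op=0x9000>>12=0x9 ⇒ noop (N)
off 0x04: read 64 00 as big → 0x6400
  op=0x6400>>12=0x6 ⇒ dec (R)
  [11:9] rd=2 = x2

noop; dec x2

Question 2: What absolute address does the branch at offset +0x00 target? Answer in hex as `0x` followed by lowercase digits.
0x06b6

+0x00: 00 06 ⇒ word 0x0006 (big)
  top 4b → 0x0 → call [J]
  [11:0] imm=6 = #6
  target = base 0x06ae + off 0x00 + 2 + imm 6 = 0x06b6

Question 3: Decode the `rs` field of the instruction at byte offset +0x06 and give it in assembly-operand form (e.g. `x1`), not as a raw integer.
[06] 33 40 → 0x3340
  opcode bits[15:12]=0x3: cp/RR
  [11:9] rd=1 = x1
  [8:6] rs=5 = x5

x5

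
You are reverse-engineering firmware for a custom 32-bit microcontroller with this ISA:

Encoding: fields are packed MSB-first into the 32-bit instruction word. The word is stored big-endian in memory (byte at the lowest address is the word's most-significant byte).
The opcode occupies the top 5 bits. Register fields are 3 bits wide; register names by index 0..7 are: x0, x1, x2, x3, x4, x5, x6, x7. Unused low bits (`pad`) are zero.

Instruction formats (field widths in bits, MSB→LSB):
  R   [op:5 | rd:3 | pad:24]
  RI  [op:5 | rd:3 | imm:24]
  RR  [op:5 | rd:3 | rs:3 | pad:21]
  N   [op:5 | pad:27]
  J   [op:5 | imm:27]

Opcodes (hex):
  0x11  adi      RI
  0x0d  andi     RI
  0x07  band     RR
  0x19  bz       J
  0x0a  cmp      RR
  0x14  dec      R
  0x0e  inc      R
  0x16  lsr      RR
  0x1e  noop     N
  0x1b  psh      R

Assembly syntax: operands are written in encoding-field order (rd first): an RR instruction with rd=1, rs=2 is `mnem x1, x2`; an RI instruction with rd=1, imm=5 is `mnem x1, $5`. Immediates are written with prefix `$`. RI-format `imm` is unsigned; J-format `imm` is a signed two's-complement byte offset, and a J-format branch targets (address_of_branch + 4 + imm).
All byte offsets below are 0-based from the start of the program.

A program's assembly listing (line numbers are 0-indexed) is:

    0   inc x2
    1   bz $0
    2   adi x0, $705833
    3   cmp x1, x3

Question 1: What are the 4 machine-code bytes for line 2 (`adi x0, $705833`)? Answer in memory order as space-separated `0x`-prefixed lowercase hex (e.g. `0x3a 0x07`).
L2: adi op=0x11:5|rd=0:3|imm=705833:24 ⇒ 0x880ac529 ⇒ big 88 0a c5 29

0x88 0x0a 0xc5 0x29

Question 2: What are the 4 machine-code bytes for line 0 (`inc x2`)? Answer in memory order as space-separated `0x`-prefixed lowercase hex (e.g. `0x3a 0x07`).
0x72 0x00 0x00 0x00

L0: inc op=0xe:5|rd=2:3|pad=0:24 ⇒ 0x72000000 ⇒ big 72 00 00 00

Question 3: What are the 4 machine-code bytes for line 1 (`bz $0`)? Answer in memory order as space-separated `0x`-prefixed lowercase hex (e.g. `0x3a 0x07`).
0xc8 0x00 0x00 0x00

1. bz fields op=0x19:5|imm=0:27 → word c8000000h → c8 00 00 00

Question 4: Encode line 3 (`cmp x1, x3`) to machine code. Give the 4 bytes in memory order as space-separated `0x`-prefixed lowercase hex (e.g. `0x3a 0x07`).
0x51 0x60 0x00 0x00

L3: cmp op=0xa:5|rd=1:3|rs=3:3|pad=0:21 ⇒ 0x51600000 ⇒ big 51 60 00 00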